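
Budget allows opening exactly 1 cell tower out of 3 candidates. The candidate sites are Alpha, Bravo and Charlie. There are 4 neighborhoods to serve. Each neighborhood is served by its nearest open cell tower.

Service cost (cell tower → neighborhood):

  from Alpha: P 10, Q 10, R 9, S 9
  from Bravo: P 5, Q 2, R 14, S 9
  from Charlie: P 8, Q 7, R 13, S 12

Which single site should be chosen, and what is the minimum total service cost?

With exactly 1 open, each neighborhood uses its cheapest among the chosen.
{Bravo}: P→Bravo 5, Q→Bravo 2, R→Bravo 14, S→Bravo 9. Service cost 30.
{Alpha}: service cost 38
{Charlie}: service cost 40
Among all 3 size-1 choices, {Bravo} is lowest.

Choose Bravo only; total service cost 30.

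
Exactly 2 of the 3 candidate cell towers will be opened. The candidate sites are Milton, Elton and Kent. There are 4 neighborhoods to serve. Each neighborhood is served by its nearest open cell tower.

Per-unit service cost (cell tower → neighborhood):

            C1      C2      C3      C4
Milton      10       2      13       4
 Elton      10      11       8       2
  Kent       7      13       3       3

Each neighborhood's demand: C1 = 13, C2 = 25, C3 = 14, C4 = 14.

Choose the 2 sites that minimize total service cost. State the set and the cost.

With exactly 2 open, each neighborhood uses its cheapest among the chosen.
{Milton, Kent}: C1→Kent 7·13=91, C2→Milton 2·25=50, C3→Kent 3·14=42, C4→Kent 3·14=42. Service cost 225.
{Milton, Elton}: service cost 320
{Elton, Kent}: service cost 436
Among all 3 size-2 choices, {Milton, Kent} is lowest.

Choose Milton and Kent; total service cost 225.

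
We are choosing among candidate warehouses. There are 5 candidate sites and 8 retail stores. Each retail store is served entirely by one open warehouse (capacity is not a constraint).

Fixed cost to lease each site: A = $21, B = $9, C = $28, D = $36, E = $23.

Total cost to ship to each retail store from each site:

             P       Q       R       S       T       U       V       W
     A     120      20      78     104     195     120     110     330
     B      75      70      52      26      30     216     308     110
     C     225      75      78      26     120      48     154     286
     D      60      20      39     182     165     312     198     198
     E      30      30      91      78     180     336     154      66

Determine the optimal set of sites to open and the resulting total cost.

Open A, B, C and E; minimum total cost 463.

For any fixed open set, each retail store goes to its cheapest open site; total = fixed + service.
{A, B, C, E}: P→E 30, Q→A 20, R→B 52, S→B 26, T→B 30, U→C 48, V→A 110, W→E 66. Service 382; fixed 81; total 463.
{A, B, C, D, E}: service 369 + fixed 117 = 486
{B, C, E}: service 436 + fixed 60 = 496
{B}: service 887 + fixed 9 = 896
No other subset beats 463.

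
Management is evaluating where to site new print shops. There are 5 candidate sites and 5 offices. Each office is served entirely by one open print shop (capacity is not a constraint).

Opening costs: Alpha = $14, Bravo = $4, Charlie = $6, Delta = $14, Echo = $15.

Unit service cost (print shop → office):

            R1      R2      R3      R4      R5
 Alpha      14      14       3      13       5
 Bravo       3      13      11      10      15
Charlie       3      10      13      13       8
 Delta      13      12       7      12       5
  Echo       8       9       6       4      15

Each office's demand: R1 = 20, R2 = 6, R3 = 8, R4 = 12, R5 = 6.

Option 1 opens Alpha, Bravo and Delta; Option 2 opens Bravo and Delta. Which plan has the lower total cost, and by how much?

Option 1: {Alpha, Bravo, Delta}: R1→Bravo 3·20=60, R2→Delta 12·6=72, R3→Alpha 3·8=24, R4→Bravo 10·12=120, R5→Alpha 5·6=30. Service 306; fixed 32; total 338.
Option 2: {Bravo, Delta}: R1→Bravo 3·20=60, R2→Delta 12·6=72, R3→Delta 7·8=56, R4→Bravo 10·12=120, R5→Delta 5·6=30. Service 338; fixed 18; total 356.
Difference: |338 − 356| = 18.

Option 1 is cheaper by 18.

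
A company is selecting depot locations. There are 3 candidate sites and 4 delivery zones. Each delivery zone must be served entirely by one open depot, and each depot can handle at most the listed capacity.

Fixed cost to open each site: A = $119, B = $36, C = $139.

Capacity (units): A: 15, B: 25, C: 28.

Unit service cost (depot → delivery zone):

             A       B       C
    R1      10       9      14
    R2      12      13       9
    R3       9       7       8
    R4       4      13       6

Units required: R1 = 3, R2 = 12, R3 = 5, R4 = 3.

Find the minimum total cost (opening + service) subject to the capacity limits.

Minimum total cost: 293

Open {B}: R1→B 9·3=27, R2→B 13·12=156, R3→B 7·5=35, R4→B 13·3=39.
Loads: B carries 23/25. Service 257; fixed 36; total 293.
Next best feasible plan costs 347.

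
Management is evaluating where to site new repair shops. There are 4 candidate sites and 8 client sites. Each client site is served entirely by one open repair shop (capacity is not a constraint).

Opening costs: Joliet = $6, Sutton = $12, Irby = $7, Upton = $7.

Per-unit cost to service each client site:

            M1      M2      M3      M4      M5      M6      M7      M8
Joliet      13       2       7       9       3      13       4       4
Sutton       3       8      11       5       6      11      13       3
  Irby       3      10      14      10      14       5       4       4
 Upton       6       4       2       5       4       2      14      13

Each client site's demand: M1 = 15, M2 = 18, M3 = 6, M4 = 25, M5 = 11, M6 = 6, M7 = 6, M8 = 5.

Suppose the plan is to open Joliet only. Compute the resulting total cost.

Each client site is assigned to its cheapest site among the open ones.
{Joliet}: M1→Joliet 13·15=195, M2→Joliet 2·18=36, M3→Joliet 7·6=42, M4→Joliet 9·25=225, M5→Joliet 3·11=33, M6→Joliet 13·6=78, M7→Joliet 4·6=24, M8→Joliet 4·5=20. Service 653; fixed 6; total 659.

Total cost: 659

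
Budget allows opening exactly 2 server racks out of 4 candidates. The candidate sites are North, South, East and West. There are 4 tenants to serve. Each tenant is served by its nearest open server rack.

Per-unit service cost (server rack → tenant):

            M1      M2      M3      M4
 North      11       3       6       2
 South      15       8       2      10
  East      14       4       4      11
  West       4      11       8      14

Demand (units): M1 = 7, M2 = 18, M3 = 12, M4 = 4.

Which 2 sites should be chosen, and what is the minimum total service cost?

With exactly 2 open, each tenant uses its cheapest among the chosen.
{North, West}: M1→West 4·7=28, M2→North 3·18=54, M3→North 6·12=72, M4→North 2·4=8. Service cost 162.
{North, South}: service cost 163
{North, East}: service cost 187
Among all 6 size-2 choices, {North, West} is lowest.

Choose North and West; total service cost 162.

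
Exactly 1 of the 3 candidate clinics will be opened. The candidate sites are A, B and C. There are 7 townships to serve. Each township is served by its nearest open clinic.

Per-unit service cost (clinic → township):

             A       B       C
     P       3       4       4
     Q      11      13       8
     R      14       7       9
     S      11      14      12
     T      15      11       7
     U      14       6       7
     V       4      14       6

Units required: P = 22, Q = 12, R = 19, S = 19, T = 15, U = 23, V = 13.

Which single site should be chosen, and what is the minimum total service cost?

Choose C only; total service cost 927.

With exactly 1 open, each township uses its cheapest among the chosen.
{C}: P→C 4·22=88, Q→C 8·12=96, R→C 9·19=171, S→C 12·19=228, T→C 7·15=105, U→C 7·23=161, V→C 6·13=78. Service cost 927.
{B}: service cost 1128
{A}: service cost 1272
Among all 3 size-1 choices, {C} is lowest.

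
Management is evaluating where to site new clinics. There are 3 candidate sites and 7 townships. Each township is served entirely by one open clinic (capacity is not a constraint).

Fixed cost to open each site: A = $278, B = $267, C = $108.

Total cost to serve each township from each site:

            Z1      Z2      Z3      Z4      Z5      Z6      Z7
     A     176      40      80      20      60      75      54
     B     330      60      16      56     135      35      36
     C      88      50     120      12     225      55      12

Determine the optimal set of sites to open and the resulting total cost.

Open C only; minimum total cost 670.

For any fixed open set, each township goes to its cheapest open site; total = fixed + service.
{C}: Z1→C 88, Z2→C 50, Z3→C 120, Z4→C 12, Z5→C 225, Z6→C 55, Z7→C 12. Service 562; fixed 108; total 670.
{B, C}: service 348 + fixed 375 = 723
{A, C}: service 347 + fixed 386 = 733
{A, B, C}: Z1→C 88, Z2→A 40, Z3→B 16, Z4→C 12, Z5→A 60, Z6→B 35, Z7→C 12. Service 263; fixed 653; total 916.
No other subset beats 670.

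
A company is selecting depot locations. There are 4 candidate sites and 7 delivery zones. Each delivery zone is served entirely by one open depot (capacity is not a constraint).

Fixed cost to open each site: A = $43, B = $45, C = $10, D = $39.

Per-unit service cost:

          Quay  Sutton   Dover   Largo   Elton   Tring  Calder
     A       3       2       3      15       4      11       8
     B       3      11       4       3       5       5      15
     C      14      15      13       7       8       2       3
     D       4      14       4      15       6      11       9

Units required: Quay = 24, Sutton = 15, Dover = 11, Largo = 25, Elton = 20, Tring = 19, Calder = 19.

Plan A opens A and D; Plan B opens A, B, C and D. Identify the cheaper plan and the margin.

Plan A: {A, D}: Quay→A 3·24=72, Sutton→A 2·15=30, Dover→A 3·11=33, Largo→A 15·25=375, Elton→A 4·20=80, Tring→A 11·19=209, Calder→A 8·19=152. Service 951; fixed 82; total 1033.
Plan B: {A, B, C, D}: Quay→A 3·24=72, Sutton→A 2·15=30, Dover→A 3·11=33, Largo→B 3·25=75, Elton→A 4·20=80, Tring→C 2·19=38, Calder→C 3·19=57. Service 385; fixed 137; total 522.
Difference: |1033 − 522| = 511.

Plan B is cheaper by 511.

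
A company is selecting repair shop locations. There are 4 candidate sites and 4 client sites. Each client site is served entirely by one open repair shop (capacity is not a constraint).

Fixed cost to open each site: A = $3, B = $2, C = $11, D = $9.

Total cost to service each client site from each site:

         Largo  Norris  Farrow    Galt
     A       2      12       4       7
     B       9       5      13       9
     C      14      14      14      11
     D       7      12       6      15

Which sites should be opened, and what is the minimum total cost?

For any fixed open set, each client site goes to its cheapest open site; total = fixed + service.
{A, B}: Largo→A 2, Norris→B 5, Farrow→A 4, Galt→A 7. Service 18; fixed 5; total 23.
{A}: Largo→A 2, Norris→A 12, Farrow→A 4, Galt→A 7. Service 25; fixed 3; total 28.
{A, B, D}: Largo→A 2, Norris→B 5, Farrow→A 4, Galt→A 7. Service 18; fixed 14; total 32.
{A, B, C, D}: service 18 + fixed 25 = 43
No other subset beats 23.

Open A and B; minimum total cost 23.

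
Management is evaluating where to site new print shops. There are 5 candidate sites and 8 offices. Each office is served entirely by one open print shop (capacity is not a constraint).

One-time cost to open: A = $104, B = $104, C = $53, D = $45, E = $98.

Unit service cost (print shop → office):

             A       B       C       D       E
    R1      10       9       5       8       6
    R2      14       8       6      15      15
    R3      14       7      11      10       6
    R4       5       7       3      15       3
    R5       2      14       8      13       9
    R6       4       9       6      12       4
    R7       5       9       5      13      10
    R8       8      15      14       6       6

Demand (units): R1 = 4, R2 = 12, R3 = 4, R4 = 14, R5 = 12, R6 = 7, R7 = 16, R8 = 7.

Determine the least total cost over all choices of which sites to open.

Minimum total cost: 523

For any fixed open set, each office goes to its cheapest open site; total = fixed + service.
{A, C}: R1→C 5·4=20, R2→C 6·12=72, R3→C 11·4=44, R4→C 3·14=42, R5→A 2·12=24, R6→A 4·7=28, R7→A 5·16=80, R8→A 8·7=56. Service 366; fixed 157; total 523.
{C, D}: R1→C 5·4=20, R2→C 6·12=72, R3→D 10·4=40, R4→C 3·14=42, R5→C 8·12=96, R6→C 6·7=42, R7→C 5·16=80, R8→D 6·7=42. Service 434; fixed 98; total 532.
{C}: R1→C 5·4=20, R2→C 6·12=72, R3→C 11·4=44, R4→C 3·14=42, R5→C 8·12=96, R6→C 6·7=42, R7→C 5·16=80, R8→C 14·7=98. Service 494; fixed 53; total 547.
{A, B, C, D, E}: service 332 + fixed 404 = 736
No other subset beats 523.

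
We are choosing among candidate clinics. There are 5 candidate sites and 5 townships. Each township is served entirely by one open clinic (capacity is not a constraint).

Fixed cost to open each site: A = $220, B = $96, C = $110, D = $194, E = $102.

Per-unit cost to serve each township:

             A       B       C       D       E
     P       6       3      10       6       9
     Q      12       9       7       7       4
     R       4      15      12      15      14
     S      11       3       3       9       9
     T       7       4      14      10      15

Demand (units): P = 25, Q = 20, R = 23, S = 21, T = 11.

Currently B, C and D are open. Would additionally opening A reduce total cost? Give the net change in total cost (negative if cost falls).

Current service cost with {B, C, D}: 598.
Adding A: each township re-picks its cheapest; new service cost 414, saving 184.
Extra fixed cost: 220. Net change = 220 − 184 = 36.
(Totals: 998 → 1034.)

No — net change +36 (cost rises by 36).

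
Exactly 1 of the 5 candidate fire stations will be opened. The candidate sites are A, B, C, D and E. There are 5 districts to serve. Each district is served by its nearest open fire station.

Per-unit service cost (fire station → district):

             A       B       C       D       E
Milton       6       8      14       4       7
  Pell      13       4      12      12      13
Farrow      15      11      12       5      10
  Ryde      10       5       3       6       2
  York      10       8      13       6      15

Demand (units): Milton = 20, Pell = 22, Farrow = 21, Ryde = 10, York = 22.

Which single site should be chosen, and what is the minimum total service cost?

With exactly 1 open, each district uses its cheapest among the chosen.
{D}: Milton→D 4·20=80, Pell→D 12·22=264, Farrow→D 5·21=105, Ryde→D 6·10=60, York→D 6·22=132. Service cost 641.
{B}: service cost 705
{E}: service cost 986
Among all 5 size-1 choices, {D} is lowest.

Choose D only; total service cost 641.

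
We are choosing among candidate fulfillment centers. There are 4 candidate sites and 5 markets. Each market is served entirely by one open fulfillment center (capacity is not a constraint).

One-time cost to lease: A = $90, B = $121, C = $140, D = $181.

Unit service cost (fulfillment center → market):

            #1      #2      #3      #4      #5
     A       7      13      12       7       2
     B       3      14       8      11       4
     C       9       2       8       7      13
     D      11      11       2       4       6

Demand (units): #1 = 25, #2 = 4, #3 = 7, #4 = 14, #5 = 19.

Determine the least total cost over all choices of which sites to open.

Minimum total cost: 530

For any fixed open set, each market goes to its cheapest open site; total = fixed + service.
{A, B}: #1→B 3·25=75, #2→A 13·4=52, #3→B 8·7=56, #4→A 7·14=98, #5→A 2·19=38. Service 319; fixed 211; total 530.
{A}: #1→A 7·25=175, #2→A 13·4=52, #3→A 12·7=84, #4→A 7·14=98, #5→A 2·19=38. Service 447; fixed 90; total 537.
{B}: service 417 + fixed 121 = 538
{A, B, C, D}: #1→B 3·25=75, #2→C 2·4=8, #3→D 2·7=14, #4→D 4·14=56, #5→A 2·19=38. Service 191; fixed 532; total 723.
(All 15 nonempty subsets were checked; A and B is lowest.)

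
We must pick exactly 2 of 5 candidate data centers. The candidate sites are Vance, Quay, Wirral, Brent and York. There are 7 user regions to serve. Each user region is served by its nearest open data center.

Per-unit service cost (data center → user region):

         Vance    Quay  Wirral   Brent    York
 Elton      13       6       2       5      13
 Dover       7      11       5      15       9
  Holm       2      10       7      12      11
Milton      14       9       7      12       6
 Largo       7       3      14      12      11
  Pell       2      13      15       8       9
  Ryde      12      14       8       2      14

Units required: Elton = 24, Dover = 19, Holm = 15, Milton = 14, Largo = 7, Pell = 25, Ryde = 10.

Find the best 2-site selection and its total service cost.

Choose Vance and Wirral; total service cost 450.

With exactly 2 open, each user region uses its cheapest among the chosen.
{Vance, Wirral}: Elton→Wirral 2·24=48, Dover→Wirral 5·19=95, Holm→Vance 2·15=30, Milton→Wirral 7·14=98, Largo→Vance 7·7=49, Pell→Vance 2·25=50, Ryde→Wirral 8·10=80. Service cost 450.
{Vance, Brent}: service cost 570
{Vance, Quay}: service cost 624
Among all 10 size-2 choices, {Vance, Wirral} is lowest.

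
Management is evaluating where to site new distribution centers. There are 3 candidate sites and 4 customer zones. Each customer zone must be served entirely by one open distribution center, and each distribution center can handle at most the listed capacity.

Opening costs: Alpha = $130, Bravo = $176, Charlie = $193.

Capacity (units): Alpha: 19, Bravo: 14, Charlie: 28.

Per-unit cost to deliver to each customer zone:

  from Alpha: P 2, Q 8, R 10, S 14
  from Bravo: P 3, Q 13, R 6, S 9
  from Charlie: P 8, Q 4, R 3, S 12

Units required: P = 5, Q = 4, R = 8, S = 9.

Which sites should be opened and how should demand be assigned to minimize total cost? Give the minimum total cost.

Minimum total cost: 381

Open {Charlie}: P→Charlie 8·5=40, Q→Charlie 4·4=16, R→Charlie 3·8=24, S→Charlie 12·9=108.
Loads: Charlie carries 26/28. Service 188; fixed 193; total 381.
Next best feasible plan costs 481.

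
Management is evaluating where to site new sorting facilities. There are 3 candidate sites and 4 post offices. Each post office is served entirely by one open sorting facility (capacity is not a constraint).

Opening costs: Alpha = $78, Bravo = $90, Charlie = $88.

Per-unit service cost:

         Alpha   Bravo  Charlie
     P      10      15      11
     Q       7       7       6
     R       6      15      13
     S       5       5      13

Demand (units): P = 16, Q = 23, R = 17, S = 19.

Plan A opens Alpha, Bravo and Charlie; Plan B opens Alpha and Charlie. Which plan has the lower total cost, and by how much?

Plan B is cheaper by 90.

Plan A: {Alpha, Bravo, Charlie}: P→Alpha 10·16=160, Q→Charlie 6·23=138, R→Alpha 6·17=102, S→Alpha 5·19=95. Service 495; fixed 256; total 751.
Plan B: {Alpha, Charlie}: P→Alpha 10·16=160, Q→Charlie 6·23=138, R→Alpha 6·17=102, S→Alpha 5·19=95. Service 495; fixed 166; total 661.
Difference: |751 − 661| = 90.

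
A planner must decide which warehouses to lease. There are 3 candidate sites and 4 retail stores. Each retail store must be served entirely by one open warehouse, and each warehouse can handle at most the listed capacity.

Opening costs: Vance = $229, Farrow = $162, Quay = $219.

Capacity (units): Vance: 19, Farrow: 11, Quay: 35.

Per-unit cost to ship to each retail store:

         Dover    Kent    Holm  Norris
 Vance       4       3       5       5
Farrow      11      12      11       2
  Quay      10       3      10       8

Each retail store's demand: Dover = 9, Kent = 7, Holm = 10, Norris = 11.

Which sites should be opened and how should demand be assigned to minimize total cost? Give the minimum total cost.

Minimum total cost: 614

Open {Farrow, Quay}: Dover→Quay 10·9=90, Kent→Quay 3·7=21, Holm→Quay 10·10=100, Norris→Farrow 2·11=22.
Loads: Farrow carries 11/11, Quay carries 26/35. Service 233; fixed 381; total 614.
Next best feasible plan costs 643.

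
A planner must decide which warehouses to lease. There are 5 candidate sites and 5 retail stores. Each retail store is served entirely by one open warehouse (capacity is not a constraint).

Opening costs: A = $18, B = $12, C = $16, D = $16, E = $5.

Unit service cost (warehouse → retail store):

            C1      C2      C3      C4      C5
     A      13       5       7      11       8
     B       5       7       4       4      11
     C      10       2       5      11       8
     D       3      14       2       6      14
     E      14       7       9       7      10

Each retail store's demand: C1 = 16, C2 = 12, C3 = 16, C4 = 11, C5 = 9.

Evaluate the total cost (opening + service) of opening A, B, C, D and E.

Total cost: 287

Each retail store is assigned to its cheapest site among the open ones.
{A, B, C, D, E}: C1→D 3·16=48, C2→C 2·12=24, C3→D 2·16=32, C4→B 4·11=44, C5→A 8·9=72. Service 220; fixed 67; total 287.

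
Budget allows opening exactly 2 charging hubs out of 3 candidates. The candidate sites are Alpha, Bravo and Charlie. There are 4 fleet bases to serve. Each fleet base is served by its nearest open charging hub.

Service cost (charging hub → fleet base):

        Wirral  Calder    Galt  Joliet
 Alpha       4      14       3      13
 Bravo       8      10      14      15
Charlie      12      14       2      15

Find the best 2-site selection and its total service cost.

With exactly 2 open, each fleet base uses its cheapest among the chosen.
{Alpha, Bravo}: Wirral→Alpha 4, Calder→Bravo 10, Galt→Alpha 3, Joliet→Alpha 13. Service cost 30.
{Alpha, Charlie}: service cost 33
{Bravo, Charlie}: service cost 35
Among all 3 size-2 choices, {Alpha, Bravo} is lowest.

Choose Alpha and Bravo; total service cost 30.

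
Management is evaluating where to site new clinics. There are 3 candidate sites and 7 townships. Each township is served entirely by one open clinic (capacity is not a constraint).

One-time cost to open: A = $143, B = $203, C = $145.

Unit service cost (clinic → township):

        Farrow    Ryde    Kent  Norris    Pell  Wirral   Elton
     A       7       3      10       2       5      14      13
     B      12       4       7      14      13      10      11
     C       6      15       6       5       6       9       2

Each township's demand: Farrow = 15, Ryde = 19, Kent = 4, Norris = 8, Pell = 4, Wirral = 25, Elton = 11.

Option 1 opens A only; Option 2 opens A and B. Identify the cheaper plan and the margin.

Option 1 is cheaper by 69.

Option 1: {A}: Farrow→A 7·15=105, Ryde→A 3·19=57, Kent→A 10·4=40, Norris→A 2·8=16, Pell→A 5·4=20, Wirral→A 14·25=350, Elton→A 13·11=143. Service 731; fixed 143; total 874.
Option 2: {A, B}: Farrow→A 7·15=105, Ryde→A 3·19=57, Kent→B 7·4=28, Norris→A 2·8=16, Pell→A 5·4=20, Wirral→B 10·25=250, Elton→B 11·11=121. Service 597; fixed 346; total 943.
Difference: |874 − 943| = 69.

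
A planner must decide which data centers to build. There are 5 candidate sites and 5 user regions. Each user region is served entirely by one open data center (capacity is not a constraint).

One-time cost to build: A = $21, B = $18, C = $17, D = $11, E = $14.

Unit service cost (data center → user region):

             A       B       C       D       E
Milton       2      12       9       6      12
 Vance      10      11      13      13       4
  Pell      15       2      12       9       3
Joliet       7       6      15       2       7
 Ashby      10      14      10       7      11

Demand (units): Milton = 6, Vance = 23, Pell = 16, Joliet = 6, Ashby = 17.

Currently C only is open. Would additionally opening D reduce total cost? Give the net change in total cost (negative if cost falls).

Yes — net change −184 (cost falls by 184).

Current service cost with {C}: 805.
Adding D: each user region re-picks its cheapest; new service cost 610, saving 195.
Extra fixed cost: 11. Net change = 11 − 195 = -184.
(Totals: 822 → 638.)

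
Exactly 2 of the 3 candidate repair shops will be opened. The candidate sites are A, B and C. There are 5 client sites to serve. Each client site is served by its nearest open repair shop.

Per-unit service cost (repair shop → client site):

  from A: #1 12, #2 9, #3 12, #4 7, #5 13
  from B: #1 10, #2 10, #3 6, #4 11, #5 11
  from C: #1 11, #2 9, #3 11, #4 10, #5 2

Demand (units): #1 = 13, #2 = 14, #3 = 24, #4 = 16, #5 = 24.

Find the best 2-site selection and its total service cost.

With exactly 2 open, each client site uses its cheapest among the chosen.
{B, C}: #1→B 10·13=130, #2→C 9·14=126, #3→B 6·24=144, #4→C 10·16=160, #5→C 2·24=48. Service cost 608.
{A, C}: service cost 693
{A, B}: service cost 776
Among all 3 size-2 choices, {B, C} is lowest.

Choose B and C; total service cost 608.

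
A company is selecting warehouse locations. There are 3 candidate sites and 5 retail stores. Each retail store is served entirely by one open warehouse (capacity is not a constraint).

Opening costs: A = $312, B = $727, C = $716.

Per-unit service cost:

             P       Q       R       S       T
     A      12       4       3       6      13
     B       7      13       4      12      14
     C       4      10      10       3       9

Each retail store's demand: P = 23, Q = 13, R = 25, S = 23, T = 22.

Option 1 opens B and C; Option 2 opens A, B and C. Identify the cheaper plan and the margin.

Option 1 is cheaper by 209.

Option 1: {B, C}: P→C 4·23=92, Q→C 10·13=130, R→B 4·25=100, S→C 3·23=69, T→C 9·22=198. Service 589; fixed 1443; total 2032.
Option 2: {A, B, C}: P→C 4·23=92, Q→A 4·13=52, R→A 3·25=75, S→C 3·23=69, T→C 9·22=198. Service 486; fixed 1755; total 2241.
Difference: |2032 − 2241| = 209.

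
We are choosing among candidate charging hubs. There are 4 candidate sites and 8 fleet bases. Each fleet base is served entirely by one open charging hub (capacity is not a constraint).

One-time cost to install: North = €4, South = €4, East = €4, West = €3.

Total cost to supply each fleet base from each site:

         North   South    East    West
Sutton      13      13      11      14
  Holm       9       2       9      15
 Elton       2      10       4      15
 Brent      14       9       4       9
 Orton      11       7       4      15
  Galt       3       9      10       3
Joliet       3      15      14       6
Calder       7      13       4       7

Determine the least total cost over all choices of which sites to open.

Minimum total cost: 45

For any fixed open set, each fleet base goes to its cheapest open site; total = fixed + service.
{North, South, East}: Sutton→East 11, Holm→South 2, Elton→North 2, Brent→East 4, Orton→East 4, Galt→North 3, Joliet→North 3, Calder→East 4. Service 33; fixed 12; total 45.
{North, South, East, West}: Sutton→East 11, Holm→South 2, Elton→North 2, Brent→East 4, Orton→East 4, Galt→North 3, Joliet→North 3, Calder→East 4. Service 33; fixed 15; total 48.
{North, East}: Sutton→East 11, Holm→North 9, Elton→North 2, Brent→East 4, Orton→East 4, Galt→North 3, Joliet→North 3, Calder→East 4. Service 40; fixed 8; total 48.
{West}: service 84 + fixed 3 = 87
No other subset beats 45.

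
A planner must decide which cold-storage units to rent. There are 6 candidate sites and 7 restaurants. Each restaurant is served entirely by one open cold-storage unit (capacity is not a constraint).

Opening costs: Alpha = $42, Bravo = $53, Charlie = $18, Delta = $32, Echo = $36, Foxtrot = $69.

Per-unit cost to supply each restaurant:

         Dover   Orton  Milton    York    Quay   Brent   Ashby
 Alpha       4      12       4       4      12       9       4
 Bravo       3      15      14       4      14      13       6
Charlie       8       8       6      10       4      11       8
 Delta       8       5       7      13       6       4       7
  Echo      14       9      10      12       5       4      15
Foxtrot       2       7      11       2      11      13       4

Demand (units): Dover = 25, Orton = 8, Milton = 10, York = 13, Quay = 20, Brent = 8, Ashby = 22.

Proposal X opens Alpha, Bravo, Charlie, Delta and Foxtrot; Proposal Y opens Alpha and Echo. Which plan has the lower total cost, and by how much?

Proposal X: {Alpha, Bravo, Charlie, Delta, Foxtrot}: Dover→Foxtrot 2·25=50, Orton→Delta 5·8=40, Milton→Alpha 4·10=40, York→Foxtrot 2·13=26, Quay→Charlie 4·20=80, Brent→Delta 4·8=32, Ashby→Alpha 4·22=88. Service 356; fixed 214; total 570.
Proposal Y: {Alpha, Echo}: Dover→Alpha 4·25=100, Orton→Echo 9·8=72, Milton→Alpha 4·10=40, York→Alpha 4·13=52, Quay→Echo 5·20=100, Brent→Echo 4·8=32, Ashby→Alpha 4·22=88. Service 484; fixed 78; total 562.
Difference: |570 − 562| = 8.

Proposal Y is cheaper by 8.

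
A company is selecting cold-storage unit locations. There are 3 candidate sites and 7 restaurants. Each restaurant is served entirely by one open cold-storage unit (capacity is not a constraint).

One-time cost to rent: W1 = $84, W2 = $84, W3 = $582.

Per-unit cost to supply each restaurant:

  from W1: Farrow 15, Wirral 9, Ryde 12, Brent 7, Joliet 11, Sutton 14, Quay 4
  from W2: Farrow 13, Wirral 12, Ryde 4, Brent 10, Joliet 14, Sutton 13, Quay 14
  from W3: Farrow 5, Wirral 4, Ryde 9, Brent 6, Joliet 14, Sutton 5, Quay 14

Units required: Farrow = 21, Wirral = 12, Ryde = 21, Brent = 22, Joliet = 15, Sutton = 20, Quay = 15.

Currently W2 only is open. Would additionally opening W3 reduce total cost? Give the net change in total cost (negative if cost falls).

Current service cost with {W2}: 1401.
Adding W3: each restaurant re-picks its cheapest; new service cost 889, saving 512.
Extra fixed cost: 582. Net change = 582 − 512 = 70.
(Totals: 1485 → 1555.)

No — net change +70 (cost rises by 70).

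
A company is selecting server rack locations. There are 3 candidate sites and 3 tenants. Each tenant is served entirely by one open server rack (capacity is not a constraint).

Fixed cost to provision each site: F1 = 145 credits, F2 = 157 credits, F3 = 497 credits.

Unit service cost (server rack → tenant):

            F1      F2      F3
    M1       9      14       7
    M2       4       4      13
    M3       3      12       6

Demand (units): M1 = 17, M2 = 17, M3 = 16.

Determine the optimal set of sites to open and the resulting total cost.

For any fixed open set, each tenant goes to its cheapest open site; total = fixed + service.
{F1}: M1→F1 9·17=153, M2→F1 4·17=68, M3→F1 3·16=48. Service 269; fixed 145; total 414.
{F1, F2}: M1→F1 9·17=153, M2→F1 4·17=68, M3→F1 3·16=48. Service 269; fixed 302; total 571.
{F2}: M1→F2 14·17=238, M2→F2 4·17=68, M3→F2 12·16=192. Service 498; fixed 157; total 655.
{F1, F2, F3}: M1→F3 7·17=119, M2→F1 4·17=68, M3→F1 3·16=48. Service 235; fixed 799; total 1034.
(All 7 nonempty subsets were checked; F1 only is lowest.)

Open F1 only; minimum total cost 414.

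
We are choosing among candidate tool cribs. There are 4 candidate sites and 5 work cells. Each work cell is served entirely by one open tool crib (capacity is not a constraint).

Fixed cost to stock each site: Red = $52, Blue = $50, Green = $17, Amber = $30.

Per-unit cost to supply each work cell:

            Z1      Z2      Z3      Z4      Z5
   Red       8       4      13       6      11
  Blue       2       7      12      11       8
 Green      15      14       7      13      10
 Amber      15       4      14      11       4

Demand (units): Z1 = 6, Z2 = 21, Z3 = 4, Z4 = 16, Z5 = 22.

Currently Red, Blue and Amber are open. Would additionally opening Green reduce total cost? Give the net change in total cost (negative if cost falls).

Current service cost with {Red, Blue, Amber}: 328.
Adding Green: each work cell re-picks its cheapest; new service cost 308, saving 20.
Extra fixed cost: 17. Net change = 17 − 20 = -3.
(Totals: 460 → 457.)

Yes — net change −3 (cost falls by 3).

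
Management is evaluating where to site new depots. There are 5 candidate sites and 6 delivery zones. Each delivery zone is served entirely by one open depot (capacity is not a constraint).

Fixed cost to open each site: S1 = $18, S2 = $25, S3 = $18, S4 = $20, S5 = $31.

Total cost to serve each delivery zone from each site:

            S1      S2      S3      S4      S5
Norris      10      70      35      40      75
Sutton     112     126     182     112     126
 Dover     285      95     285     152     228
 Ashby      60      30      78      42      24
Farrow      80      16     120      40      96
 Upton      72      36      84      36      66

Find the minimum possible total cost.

Minimum total cost: 342

For any fixed open set, each delivery zone goes to its cheapest open site; total = fixed + service.
{S1, S2}: Norris→S1 10, Sutton→S1 112, Dover→S2 95, Ashby→S2 30, Farrow→S2 16, Upton→S2 36. Service 299; fixed 43; total 342.
{S1, S2, S3}: service 299 + fixed 61 = 360
{S1, S2, S4}: service 299 + fixed 63 = 362
{S1, S2, S3, S4, S5}: Norris→S1 10, Sutton→S1 112, Dover→S2 95, Ashby→S5 24, Farrow→S2 16, Upton→S2 36. Service 293; fixed 112; total 405.
No other subset beats 342.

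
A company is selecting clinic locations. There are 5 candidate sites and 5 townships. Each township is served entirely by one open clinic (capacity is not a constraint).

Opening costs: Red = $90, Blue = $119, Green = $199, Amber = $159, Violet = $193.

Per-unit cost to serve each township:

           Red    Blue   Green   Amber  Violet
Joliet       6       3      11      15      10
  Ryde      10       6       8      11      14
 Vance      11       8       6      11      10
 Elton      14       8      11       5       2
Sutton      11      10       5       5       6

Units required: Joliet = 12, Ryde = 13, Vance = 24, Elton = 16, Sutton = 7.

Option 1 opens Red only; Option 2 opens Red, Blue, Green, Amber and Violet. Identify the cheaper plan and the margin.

Option 1: {Red}: Joliet→Red 6·12=72, Ryde→Red 10·13=130, Vance→Red 11·24=264, Elton→Red 14·16=224, Sutton→Red 11·7=77. Service 767; fixed 90; total 857.
Option 2: {Red, Blue, Green, Amber, Violet}: Joliet→Blue 3·12=36, Ryde→Blue 6·13=78, Vance→Green 6·24=144, Elton→Violet 2·16=32, Sutton→Green 5·7=35. Service 325; fixed 760; total 1085.
Difference: |857 − 1085| = 228.

Option 1 is cheaper by 228.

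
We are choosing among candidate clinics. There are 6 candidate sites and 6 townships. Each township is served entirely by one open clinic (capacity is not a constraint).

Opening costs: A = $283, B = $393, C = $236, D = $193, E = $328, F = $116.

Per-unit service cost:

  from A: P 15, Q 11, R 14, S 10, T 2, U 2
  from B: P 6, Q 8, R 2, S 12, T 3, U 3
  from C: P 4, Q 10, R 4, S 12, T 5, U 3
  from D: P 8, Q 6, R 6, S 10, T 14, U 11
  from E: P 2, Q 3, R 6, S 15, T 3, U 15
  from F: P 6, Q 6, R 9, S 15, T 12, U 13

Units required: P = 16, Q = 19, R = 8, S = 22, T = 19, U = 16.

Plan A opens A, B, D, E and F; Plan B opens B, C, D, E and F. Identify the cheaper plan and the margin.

Plan A: {A, B, D, E, F}: P→E 2·16=32, Q→E 3·19=57, R→B 2·8=16, S→A 10·22=220, T→A 2·19=38, U→A 2·16=32. Service 395; fixed 1313; total 1708.
Plan B: {B, C, D, E, F}: P→E 2·16=32, Q→E 3·19=57, R→B 2·8=16, S→D 10·22=220, T→B 3·19=57, U→B 3·16=48. Service 430; fixed 1266; total 1696.
Difference: |1708 − 1696| = 12.

Plan B is cheaper by 12.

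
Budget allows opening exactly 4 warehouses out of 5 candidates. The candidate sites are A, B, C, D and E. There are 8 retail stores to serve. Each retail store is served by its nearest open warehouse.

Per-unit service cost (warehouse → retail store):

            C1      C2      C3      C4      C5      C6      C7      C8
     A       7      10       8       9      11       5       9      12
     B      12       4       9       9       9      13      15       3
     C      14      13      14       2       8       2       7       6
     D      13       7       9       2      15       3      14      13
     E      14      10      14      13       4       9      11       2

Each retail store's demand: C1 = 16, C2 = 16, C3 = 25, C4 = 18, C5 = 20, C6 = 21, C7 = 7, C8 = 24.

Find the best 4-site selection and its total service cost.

Choose A, B, C and E; total service cost 631.

With exactly 4 open, each retail store uses its cheapest among the chosen.
{A, B, C, E}: C1→A 7·16=112, C2→B 4·16=64, C3→A 8·25=200, C4→C 2·18=36, C5→E 4·20=80, C6→C 2·21=42, C7→C 7·7=49, C8→E 2·24=48. Service cost 631.
{A, B, D, E}: service cost 666
{A, C, D, E}: service cost 679
Among all 5 size-4 choices, {A, B, C, E} is lowest.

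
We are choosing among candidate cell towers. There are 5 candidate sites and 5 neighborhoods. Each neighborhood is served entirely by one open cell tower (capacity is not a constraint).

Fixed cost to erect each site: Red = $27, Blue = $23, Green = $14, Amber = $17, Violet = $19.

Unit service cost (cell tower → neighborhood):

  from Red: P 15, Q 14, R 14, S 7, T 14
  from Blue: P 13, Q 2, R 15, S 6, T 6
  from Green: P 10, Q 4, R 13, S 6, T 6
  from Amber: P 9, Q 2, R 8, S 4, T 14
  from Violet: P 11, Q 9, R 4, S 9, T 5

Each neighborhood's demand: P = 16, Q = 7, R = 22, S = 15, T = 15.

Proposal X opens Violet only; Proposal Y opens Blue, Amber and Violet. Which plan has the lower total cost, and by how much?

Proposal Y is cheaper by 116.

Proposal X: {Violet}: P→Violet 11·16=176, Q→Violet 9·7=63, R→Violet 4·22=88, S→Violet 9·15=135, T→Violet 5·15=75. Service 537; fixed 19; total 556.
Proposal Y: {Blue, Amber, Violet}: P→Amber 9·16=144, Q→Blue 2·7=14, R→Violet 4·22=88, S→Amber 4·15=60, T→Violet 5·15=75. Service 381; fixed 59; total 440.
Difference: |556 − 440| = 116.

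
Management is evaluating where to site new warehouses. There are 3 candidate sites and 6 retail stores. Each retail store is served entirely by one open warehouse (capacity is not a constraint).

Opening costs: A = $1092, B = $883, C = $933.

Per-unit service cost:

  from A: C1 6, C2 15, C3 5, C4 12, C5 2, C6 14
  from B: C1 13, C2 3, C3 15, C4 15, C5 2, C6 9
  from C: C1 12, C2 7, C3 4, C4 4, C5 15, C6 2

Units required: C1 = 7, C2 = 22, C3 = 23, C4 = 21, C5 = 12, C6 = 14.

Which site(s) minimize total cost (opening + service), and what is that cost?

Open C only; minimum total cost 1555.

For any fixed open set, each retail store goes to its cheapest open site; total = fixed + service.
{C}: C1→C 12·7=84, C2→C 7·22=154, C3→C 4·23=92, C4→C 4·21=84, C5→C 15·12=180, C6→C 2·14=28. Service 622; fixed 933; total 1555.
{B}: service 967 + fixed 883 = 1850
{A}: C1→A 6·7=42, C2→A 15·22=330, C3→A 5·23=115, C4→A 12·21=252, C5→A 2·12=24, C6→A 14·14=196. Service 959; fixed 1092; total 2051.
{A, B, C}: service 336 + fixed 2908 = 3244
No other subset beats 1555.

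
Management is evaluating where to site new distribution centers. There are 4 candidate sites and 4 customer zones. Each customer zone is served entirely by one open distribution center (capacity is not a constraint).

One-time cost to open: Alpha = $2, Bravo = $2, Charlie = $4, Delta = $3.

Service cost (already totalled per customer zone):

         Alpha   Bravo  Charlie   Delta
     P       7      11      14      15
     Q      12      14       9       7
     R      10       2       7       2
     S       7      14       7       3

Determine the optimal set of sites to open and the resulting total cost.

For any fixed open set, each customer zone goes to its cheapest open site; total = fixed + service.
{Alpha, Delta}: P→Alpha 7, Q→Delta 7, R→Delta 2, S→Delta 3. Service 19; fixed 5; total 24.
{Alpha, Bravo, Delta}: P→Alpha 7, Q→Delta 7, R→Bravo 2, S→Delta 3. Service 19; fixed 7; total 26.
{Alpha, Charlie, Delta}: service 19 + fixed 9 = 28
{Alpha, Bravo, Charlie, Delta}: P→Alpha 7, Q→Delta 7, R→Bravo 2, S→Delta 3. Service 19; fixed 11; total 30.
No other subset beats 24.

Open Alpha and Delta; minimum total cost 24.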